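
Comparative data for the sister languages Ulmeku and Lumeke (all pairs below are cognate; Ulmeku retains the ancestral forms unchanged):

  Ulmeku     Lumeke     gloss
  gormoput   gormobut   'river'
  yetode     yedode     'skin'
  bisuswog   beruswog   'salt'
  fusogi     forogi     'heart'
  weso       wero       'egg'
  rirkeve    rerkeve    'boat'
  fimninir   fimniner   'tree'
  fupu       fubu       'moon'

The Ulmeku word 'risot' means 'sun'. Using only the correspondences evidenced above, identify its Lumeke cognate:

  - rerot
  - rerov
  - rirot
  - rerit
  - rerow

rerot

bisuswog ~ beruswog — Ulmeku i corresponds to Lumeke e after a consonant, before a consonant other than r, m, n, p, b, f, v.
fusogi ~ forogi, weso ~ wero — Ulmeku s corresponds to Lumeke r between vowels (before a back vowel).
Applying these to Ulmeku 'risot':
  risot → resot   (i→e after a consonant, before a consonant other than r, m, n, p, b, f, v)
  resot → rerot   (s→r between vowels (before a back vowel))
So the Lumeke cognate is 'rerot'.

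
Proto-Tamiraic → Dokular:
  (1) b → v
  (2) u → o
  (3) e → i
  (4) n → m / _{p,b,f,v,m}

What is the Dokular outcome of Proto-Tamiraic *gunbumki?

gomvomki

Dokular: start from *gunbumki.
  rule 1 (unconditioned shift): gunbumki → gunvumki
  rule 2 (vowel merger): gunvumki → gonvomki
  rule 3: no change — gonvomki
  rule 4 (nasal place assimilation): gonvomki → gomvomki
  ⇒ Dokular gomvomki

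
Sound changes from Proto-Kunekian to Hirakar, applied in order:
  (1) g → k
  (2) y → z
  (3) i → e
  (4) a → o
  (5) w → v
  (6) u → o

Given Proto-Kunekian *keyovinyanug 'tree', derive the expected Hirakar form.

Hirakar: *keyovinyanug
  keyovinyanug → keyovinyanuk   [unconditioned shift]
  keyovinyanuk → kezovinzanuk   [unconditioned shift]
  kezovinzanuk → kezovenzanuk   [vowel merger]
  kezovenzanuk → kezovenzonuk   [vowel merger]
  kezovenzonuk (rule 5 does not apply)
  kezovenzonuk → kezovenzonok   [vowel merger]
  giving Hirakar kezovenzonok.

kezovenzonok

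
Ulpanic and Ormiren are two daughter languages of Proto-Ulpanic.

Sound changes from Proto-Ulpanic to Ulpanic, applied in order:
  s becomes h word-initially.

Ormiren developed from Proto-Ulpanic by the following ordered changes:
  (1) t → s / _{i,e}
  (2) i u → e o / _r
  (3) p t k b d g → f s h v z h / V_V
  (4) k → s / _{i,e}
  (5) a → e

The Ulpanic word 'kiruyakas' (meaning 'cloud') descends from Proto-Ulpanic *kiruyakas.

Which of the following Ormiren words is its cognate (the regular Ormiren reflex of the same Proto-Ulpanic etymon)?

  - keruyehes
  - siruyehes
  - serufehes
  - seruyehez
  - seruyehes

seruyehes

Ormiren: *kiruyakas > keruyakas > keruyahas > seruyahas > seruyehes  (by pre-rhotic lowering, intervocalic lenition, palatalisation, vowel merger)
Among the options, 'seruyehes' alone shows every Ormiren change applied in order.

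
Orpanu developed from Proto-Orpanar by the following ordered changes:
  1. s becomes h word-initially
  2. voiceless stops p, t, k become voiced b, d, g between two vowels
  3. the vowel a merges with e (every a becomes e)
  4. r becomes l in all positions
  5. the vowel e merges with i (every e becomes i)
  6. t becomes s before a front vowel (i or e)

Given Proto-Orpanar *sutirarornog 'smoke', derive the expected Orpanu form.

hudililolnog

Orpanu: *sutirarornog
  sutirarornog → hutirarornog   [debuccalisation]
  hutirarornog → hudirarornog   [intervocalic voicing]
  hudirarornog → hudirerornog   [vowel merger]
  hudirerornog → hudilelolnog   [unconditioned shift]
  hudilelolnog → hudililolnog   [vowel merger]
  hudililolnog (rule 6 does not apply)
  giving Orpanu hudililolnog.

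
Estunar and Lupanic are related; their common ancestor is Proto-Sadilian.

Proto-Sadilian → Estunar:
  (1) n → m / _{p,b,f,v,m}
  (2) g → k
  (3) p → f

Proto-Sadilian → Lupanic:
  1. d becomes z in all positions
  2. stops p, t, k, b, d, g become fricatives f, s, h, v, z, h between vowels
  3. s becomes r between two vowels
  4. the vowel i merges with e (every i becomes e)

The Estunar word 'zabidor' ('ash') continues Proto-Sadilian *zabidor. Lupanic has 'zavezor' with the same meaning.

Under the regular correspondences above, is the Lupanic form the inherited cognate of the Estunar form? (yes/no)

yes

Derive the expected Lupanic reflex of *zabidor:
Lupanic: *zabidor
  zabidor → zabizor   [unconditioned shift]
  zabizor → zavizor   [intervocalic lenition]
  zavizor (rule 3 does not apply)
  zavizor → zavezor   [vowel merger]
  giving Lupanic zavezor.
Lupanic 'zavezor' matches the regular reflex exactly, so the pair is cognate.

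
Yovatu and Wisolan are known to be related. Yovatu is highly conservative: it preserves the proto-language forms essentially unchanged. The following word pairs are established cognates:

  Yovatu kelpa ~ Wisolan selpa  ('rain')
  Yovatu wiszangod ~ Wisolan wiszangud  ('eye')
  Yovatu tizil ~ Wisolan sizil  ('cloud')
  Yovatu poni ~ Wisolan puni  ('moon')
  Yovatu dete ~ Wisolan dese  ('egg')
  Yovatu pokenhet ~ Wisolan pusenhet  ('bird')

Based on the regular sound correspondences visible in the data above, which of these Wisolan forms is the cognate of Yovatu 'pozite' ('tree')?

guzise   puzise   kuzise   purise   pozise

puzise

wiszangod ~ wiszangud, pokenhet ~ pusenhet — Yovatu o corresponds to Wisolan u after a consonant, before a consonant other than r, m, n, p, b, f, v.
dete ~ dese — Yovatu t corresponds to Wisolan s between vowels (before a front vowel).
Applying these to Yovatu 'pozite':
  pozite → puzite   (o→u after a consonant, before a consonant other than r, m, n, p, b, f, v)
  puzite → puzise   (t→s between vowels (before a front vowel))
So the Wisolan cognate is 'puzise'.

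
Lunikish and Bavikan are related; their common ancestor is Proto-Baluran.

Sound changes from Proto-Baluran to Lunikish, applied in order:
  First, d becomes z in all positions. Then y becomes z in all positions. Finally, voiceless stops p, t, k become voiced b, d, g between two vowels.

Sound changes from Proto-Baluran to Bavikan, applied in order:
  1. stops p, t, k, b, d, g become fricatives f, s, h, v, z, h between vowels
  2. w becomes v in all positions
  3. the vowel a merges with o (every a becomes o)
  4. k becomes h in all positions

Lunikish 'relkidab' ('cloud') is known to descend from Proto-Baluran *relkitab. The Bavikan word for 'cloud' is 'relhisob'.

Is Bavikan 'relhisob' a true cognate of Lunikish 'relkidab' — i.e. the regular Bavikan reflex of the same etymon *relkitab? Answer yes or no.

Derive the expected Bavikan reflex of *relkitab:
Bavikan: *relkitab
  relkitab → relkisab   [intervocalic lenition]
  relkisab (rule 2 does not apply)
  relkisab → relkisob   [vowel merger]
  relkisob → relhisob   [unconditioned shift]
  giving Bavikan relhisob.
Bavikan 'relhisob' matches the regular reflex exactly, so the pair is cognate.

yes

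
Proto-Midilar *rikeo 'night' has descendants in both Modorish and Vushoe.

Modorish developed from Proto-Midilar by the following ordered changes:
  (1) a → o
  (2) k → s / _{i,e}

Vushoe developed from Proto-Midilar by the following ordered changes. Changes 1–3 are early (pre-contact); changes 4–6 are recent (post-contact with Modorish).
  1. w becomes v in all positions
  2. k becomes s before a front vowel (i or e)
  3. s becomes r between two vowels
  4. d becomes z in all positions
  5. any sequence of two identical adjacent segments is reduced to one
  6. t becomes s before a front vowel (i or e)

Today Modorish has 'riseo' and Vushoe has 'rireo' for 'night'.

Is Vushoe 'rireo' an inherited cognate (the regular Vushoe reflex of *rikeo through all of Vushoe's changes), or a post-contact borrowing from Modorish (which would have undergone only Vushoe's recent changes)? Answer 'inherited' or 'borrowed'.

If inherited, *rikeo would pass through all of Vushoe's changes:
Vushoe: *rikeo > riseo > rireo  (by palatalisation, rhotacism)
If borrowed from Modorish 'riseo' after the early changes, it would undergo only the recent ones:
  rule 4 (unconditioned shift): no change (riseo)
  rule 5 (degemination): no change (riseo)
  rule 6 (palatalisation): no change (riseo)
  ⇒ as a loan: riseo
Vushoe 'rireo' matches the inherited outcome exactly, so it is an inherited cognate, not a loan.

inherited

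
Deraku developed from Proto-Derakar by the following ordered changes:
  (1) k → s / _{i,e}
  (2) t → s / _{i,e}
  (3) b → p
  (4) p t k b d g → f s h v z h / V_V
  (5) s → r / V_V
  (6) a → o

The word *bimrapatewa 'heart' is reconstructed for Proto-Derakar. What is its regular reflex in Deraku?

Deraku: start from *bimrapatewa.
  rule 1: no change — bimrapatewa
  rule 2 (palatalisation): bimrapatewa → bimrapasewa
  rule 3 (unconditioned shift): bimrapasewa → pimrapasewa
  rule 4 (intervocalic lenition): pimrapasewa → pimrafasewa
  rule 5 (rhotacism): pimrafasewa → pimrafarewa
  rule 6 (vowel merger): pimrafarewa → pimroforewo
  ⇒ Deraku pimroforewo

pimroforewo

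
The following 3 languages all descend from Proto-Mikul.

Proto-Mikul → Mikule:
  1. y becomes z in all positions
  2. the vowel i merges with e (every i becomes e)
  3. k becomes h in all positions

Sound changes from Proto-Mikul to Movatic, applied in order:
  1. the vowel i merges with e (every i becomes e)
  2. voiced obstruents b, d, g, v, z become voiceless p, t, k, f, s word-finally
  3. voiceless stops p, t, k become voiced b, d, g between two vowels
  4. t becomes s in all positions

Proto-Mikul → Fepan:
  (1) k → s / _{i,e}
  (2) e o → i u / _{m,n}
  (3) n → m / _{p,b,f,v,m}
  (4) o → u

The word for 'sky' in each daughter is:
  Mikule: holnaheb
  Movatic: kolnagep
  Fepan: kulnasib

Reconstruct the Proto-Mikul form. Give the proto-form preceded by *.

*kolnakib

Position 8: Mikule has b, Movatic has p, Fepan has b. Mikule preserves b here (none of its changes turn any other segment into b), so the proto-segment is *b.
Position 1: Mikule has h, Movatic has k, Fepan has k. Fepan preserves k here (none of its changes turn any other segment into k), so the proto-segment is *k.
Position 6: Mikule has h, Movatic has g, Fepan has s. Taking the neighbouring segments as reconstructed: Mikule h could go back to *k or *h; Movatic g could go back to *k or *g; Fepan s could go back to *k or *s — the one source consistent with every daughter is *k.
Continuing position by position gives *kolnakib; check it forward:
Mikule: start from *kolnakib.
  rule 1: no change — kolnakib
  rule 2 (vowel merger): kolnakib → kolnakeb
  rule 3 (unconditioned shift): kolnakeb → holnaheb
  ⇒ Mikule holnaheb
Movatic: *kolnakib
  kolnakib → kolnakeb   [vowel merger]
  kolnakeb → kolnakep   [final devoicing]
  kolnakep → kolnagep   [intervocalic voicing]
  kolnagep (rule 4 does not apply)
  giving Movatic kolnagep.
Fepan: start from *kolnakib.
  rule 1 (palatalisation): kolnakib → kolnasib
  rule 2: no change — kolnasib
  rule 3: no change — kolnasib
  rule 4 (vowel merger): kolnasib → kulnasib
  ⇒ Fepan kulnasib
No other proto-form is consistent with every reflex, so the reconstruction is *kolnakib.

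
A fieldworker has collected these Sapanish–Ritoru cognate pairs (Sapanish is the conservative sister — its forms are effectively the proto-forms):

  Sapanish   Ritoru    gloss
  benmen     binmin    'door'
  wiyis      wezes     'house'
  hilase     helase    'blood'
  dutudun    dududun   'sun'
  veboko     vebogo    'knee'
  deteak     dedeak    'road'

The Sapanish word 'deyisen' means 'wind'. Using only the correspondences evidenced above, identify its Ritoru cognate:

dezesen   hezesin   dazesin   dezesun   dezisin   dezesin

wiyis ~ wezes — Sapanish y corresponds to Ritoru z between vowels (before a front vowel).
wiyis ~ wezes, hilase ~ helase — Sapanish i corresponds to Ritoru e after a consonant, before a consonant other than r, m, n, p, b, f, v.
benmen ~ binmin — Sapanish e corresponds to Ritoru i after a consonant, before a nasal.
Applying these to Sapanish 'deyisen':
  deyisen → dezisen   (y→z between vowels (before a front vowel))
  dezisen → dezesen   (i→e after a consonant, before a consonant other than r, m, n, p, b, f, v)
  dezesen → dezesin   (e→i after a consonant, before a nasal)
So the Ritoru cognate is 'dezesin'.

dezesin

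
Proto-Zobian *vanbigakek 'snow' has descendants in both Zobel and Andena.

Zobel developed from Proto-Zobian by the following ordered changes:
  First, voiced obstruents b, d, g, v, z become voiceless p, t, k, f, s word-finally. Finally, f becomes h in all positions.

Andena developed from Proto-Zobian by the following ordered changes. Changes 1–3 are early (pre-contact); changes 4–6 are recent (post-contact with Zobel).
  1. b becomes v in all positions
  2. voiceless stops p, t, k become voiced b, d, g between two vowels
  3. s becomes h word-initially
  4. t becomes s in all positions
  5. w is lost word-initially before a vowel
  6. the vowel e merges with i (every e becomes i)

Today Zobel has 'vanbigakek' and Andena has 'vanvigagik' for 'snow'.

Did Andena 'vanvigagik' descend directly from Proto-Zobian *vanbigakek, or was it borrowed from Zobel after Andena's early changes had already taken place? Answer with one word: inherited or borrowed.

If inherited, *vanbigakek would pass through all of Andena's changes:
Andena: *vanbigakek > vanvigakek > vanvigagek > vanvigagik  (by unconditioned shift, intervocalic voicing, vowel merger)
If borrowed from Zobel 'vanbigakek' after the early changes, it would undergo only the recent ones:
  rule 4 (unconditioned shift): no change (vanbigakek)
  rule 5 (glide loss): no change (vanbigakek)
  rule 6 (vowel merger): vanbigakek → vanbigakik
  ⇒ as a loan: vanbigakik
Andena 'vanvigagik' matches the inherited outcome exactly, so it is an inherited cognate, not a loan.

inherited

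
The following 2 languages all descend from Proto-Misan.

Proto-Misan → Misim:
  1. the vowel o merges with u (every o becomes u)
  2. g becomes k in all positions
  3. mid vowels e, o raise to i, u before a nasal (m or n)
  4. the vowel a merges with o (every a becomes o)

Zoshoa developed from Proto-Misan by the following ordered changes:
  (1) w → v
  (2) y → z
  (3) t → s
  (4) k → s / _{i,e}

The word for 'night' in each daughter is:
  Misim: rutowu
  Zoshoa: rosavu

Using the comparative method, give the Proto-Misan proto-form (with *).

Position 2: Misim has u, Zoshoa has o. Zoshoa preserves o here (none of its changes turn any other segment into o), so the proto-segment is *o.
Position 3: Misim has t, Zoshoa has s. Misim preserves t here (none of its changes turn any other segment into t), so the proto-segment is *t.
This points to *rotawu. Verify forward in each daughter:
Misim: *rotawu
  rotawu → rutawu   [vowel merger]
  rutawu (rule 2 does not apply)
  rutawu (rule 3 does not apply)
  rutawu → rutowu   [vowel merger]
  giving Misim rutowu.
Zoshoa: start from *rotawu.
  rule 1 (unconditioned shift): rotawu → rotavu
  rule 2: no change — rotavu
  rule 3 (unconditioned shift): rotavu → rosavu
  rule 4: no change — rosavu
  ⇒ Zoshoa rosavu
Only *rotawu yields all of Misim rutowu, Zoshoa rosavu.

*rotawu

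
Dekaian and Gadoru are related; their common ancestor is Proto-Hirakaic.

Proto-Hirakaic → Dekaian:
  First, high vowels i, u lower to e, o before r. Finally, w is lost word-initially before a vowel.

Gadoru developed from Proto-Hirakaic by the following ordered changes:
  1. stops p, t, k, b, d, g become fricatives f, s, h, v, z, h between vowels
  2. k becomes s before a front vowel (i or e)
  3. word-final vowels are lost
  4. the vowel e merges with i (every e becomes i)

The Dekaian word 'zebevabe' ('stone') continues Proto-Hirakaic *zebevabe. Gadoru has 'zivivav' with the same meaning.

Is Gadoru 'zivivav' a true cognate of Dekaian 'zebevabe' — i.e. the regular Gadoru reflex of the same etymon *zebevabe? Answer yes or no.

Derive the expected Gadoru reflex of *zebevabe:
Gadoru: start from *zebevabe.
  rule 1 (intervocalic lenition): zebevabe → zevevave
  rule 2: no change — zevevave
  rule 3 (apocope): zevevave → zevevav
  rule 4 (vowel merger): zevevav → zivivav
  ⇒ Gadoru zivivav
Gadoru 'zivivav' matches the regular reflex exactly, so the pair is cognate.

yes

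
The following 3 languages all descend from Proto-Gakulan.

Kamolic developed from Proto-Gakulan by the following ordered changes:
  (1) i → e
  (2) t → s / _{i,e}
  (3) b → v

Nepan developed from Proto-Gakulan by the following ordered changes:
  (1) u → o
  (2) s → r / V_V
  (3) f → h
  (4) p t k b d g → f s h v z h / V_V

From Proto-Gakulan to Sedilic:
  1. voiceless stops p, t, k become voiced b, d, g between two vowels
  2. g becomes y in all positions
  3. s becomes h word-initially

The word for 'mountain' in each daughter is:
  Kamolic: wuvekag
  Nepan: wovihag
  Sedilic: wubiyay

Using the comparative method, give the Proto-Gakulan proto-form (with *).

Position 5: Kamolic has k, Nepan has h, Sedilic has y. Kamolic preserves k here (none of its changes turn any other segment into k), so the proto-segment is *k.
Position 7: Kamolic has g, Nepan has g, Sedilic has y. Kamolic preserves g here (none of its changes turn any other segment into g), so the proto-segment is *g.
Position 4: Kamolic has e, Nepan has i, Sedilic has i. Nepan preserves i here (none of its changes turn any other segment into i), so the proto-segment is *i.
Continuing position by position gives *wubikag; check it forward:
Kamolic: start from *wubikag.
  rule 1 (vowel merger): wubikag → wubekag
  rule 2: no change — wubekag
  rule 3 (unconditioned shift): wubekag → wuvekag
  ⇒ Kamolic wuvekag
Nepan: start from *wubikag.
  rule 1 (vowel merger): wubikag → wobikag
  rule 2: no change — wobikag
  rule 3: no change — wobikag
  rule 4 (intervocalic lenition): wobikag → wovihag
  ⇒ Nepan wovihag
Sedilic: start from *wubikag.
  rule 1 (intervocalic voicing): wubikag → wubigag
  rule 2 (unconditioned shift): wubigag → wubiyay
  rule 3: no change — wubiyay
  ⇒ Sedilic wubiyay
No other proto-form is consistent with every reflex, so the reconstruction is *wubikag.

*wubikag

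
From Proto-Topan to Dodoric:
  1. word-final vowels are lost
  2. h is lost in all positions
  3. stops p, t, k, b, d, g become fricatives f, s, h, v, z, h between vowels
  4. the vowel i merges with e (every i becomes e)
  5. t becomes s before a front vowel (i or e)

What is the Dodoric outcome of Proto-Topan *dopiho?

Dodoric: *dopiho
  dopiho → dopih   [apocope]
  dopih → dopi   [h-loss]
  dopi → dofi   [intervocalic lenition]
  dofi → dofe   [vowel merger]
  dofe (rule 5 does not apply)
  giving Dodoric dofe.

dofe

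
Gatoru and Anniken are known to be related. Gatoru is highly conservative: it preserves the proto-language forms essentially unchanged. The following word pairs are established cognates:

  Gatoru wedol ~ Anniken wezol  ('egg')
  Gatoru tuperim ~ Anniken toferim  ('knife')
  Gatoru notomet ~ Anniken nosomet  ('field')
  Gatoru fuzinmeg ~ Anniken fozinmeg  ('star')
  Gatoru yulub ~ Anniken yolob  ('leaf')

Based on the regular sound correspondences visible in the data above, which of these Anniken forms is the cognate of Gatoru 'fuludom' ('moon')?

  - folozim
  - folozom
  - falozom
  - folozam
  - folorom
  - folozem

fuzinmeg ~ fozinmeg, yulub ~ yolob — Gatoru u corresponds to Anniken o after a consonant, before a consonant other than r, m, n, p, b, f, v.
wedol ~ wezol — Gatoru d corresponds to Anniken z between vowels (before a back vowel).
Applying these to Gatoru 'fuludom':
  fuludom → foludom   (u→o after a consonant, before a consonant other than r, m, n, p, b, f, v)
  foludom → folodom   (u→o after a consonant, before a consonant other than r, m, n, p, b, f, v)
  folodom → folozom   (d→z between vowels (before a back vowel))
So the Anniken cognate is 'folozom'.

folozom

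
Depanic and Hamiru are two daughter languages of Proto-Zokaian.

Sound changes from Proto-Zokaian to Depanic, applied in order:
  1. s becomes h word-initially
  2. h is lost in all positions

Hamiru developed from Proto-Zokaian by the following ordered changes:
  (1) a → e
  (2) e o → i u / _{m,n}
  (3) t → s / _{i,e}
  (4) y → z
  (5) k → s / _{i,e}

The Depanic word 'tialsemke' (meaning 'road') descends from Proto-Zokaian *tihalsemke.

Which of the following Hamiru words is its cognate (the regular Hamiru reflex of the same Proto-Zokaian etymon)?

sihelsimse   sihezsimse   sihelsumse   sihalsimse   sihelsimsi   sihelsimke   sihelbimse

sihelsimse

Hamiru: start from *tihalsemke.
  rule 1 (vowel merger): tihalsemke → tihelsemke
  rule 2 (pre-nasal raising): tihelsemke → tihelsimke
  rule 3 (palatalisation): tihelsimke → sihelsimke
  rule 4: no change — sihelsimke
  rule 5 (palatalisation): sihelsimke → sihelsimse
  ⇒ Hamiru sihelsimse
Only 'sihelsimse' matches the regular Hamiru development of *tihalsemke.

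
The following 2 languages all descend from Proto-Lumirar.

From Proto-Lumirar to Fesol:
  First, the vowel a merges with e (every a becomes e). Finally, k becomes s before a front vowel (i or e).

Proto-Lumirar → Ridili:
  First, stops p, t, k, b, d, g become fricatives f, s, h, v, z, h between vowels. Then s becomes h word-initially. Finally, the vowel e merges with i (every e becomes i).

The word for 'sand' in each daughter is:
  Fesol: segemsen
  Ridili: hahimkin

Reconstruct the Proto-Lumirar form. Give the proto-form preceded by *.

*sagemken

Position 1: Fesol has s, Ridili has h. Taking the neighbouring segments as reconstructed: Fesol s could go back to *k or *s; Ridili h could go back to *s or *h — the one source consistent with every daughter is *s.
Position 3: Fesol has g, Ridili has h. Fesol preserves g here (none of its changes turn any other segment into g), so the proto-segment is *g.
Position 4: Fesol has e, Ridili has i. Taking the neighbouring segments as reconstructed: Fesol e could go back to *a or *e; Ridili i could go back to *e or *i — the one source consistent with every daughter is *e.
This points to *sagemken. Verify forward in each daughter:
Fesol: start from *sagemken.
  rule 1 (vowel merger): sagemken → segemken
  rule 2 (palatalisation): segemken → segemsen
  ⇒ Fesol segemsen
Ridili: *sagemken > sahemken > hahemken > hahimkin  (by intervocalic lenition, debuccalisation, vowel merger)
*sagemken is the unique common source.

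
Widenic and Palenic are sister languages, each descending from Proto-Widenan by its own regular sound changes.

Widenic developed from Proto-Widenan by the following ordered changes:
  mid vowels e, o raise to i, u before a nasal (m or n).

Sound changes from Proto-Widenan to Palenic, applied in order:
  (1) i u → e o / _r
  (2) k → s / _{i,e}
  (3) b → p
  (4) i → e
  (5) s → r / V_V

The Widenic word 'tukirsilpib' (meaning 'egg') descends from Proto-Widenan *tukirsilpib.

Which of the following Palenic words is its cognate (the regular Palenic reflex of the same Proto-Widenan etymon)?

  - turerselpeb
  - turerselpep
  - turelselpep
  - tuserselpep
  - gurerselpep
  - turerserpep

turerselpep

Palenic: *tukirsilpib > tukersilpib > tusersilpib > tusersilpip > tuserselpep > turerselpep  (by pre-rhotic lowering, palatalisation, unconditioned shift, vowel merger, rhotacism)
Among the options, 'turerselpep' alone shows every Palenic change applied in order.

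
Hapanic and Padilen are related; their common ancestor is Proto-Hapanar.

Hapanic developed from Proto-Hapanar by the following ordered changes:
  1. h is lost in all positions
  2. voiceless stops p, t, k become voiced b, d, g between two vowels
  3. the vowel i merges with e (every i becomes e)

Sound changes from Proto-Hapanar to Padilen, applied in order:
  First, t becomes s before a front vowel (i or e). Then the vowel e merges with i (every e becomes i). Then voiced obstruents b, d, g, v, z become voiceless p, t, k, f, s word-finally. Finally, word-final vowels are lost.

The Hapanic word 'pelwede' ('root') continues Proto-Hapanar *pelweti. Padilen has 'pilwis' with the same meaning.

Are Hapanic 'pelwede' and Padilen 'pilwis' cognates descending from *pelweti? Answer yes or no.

yes

Derive the expected Padilen reflex of *pelweti:
Padilen: start from *pelweti.
  rule 1 (palatalisation): pelweti → pelwesi
  rule 2 (vowel merger): pelwesi → pilwisi
  rule 3: no change — pilwisi
  rule 4 (apocope): pilwisi → pilwis
  ⇒ Padilen pilwis
Padilen 'pilwis' matches the regular reflex exactly, so the pair is cognate.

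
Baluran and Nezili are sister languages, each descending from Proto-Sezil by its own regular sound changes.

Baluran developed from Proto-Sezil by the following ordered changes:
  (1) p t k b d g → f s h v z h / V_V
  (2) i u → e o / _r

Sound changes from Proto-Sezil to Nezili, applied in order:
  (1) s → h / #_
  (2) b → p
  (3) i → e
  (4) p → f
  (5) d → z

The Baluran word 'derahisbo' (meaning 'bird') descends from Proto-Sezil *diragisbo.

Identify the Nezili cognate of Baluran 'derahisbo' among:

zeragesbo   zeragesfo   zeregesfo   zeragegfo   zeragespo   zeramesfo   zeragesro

Nezili: start from *diragisbo.
  rule 1: no change — diragisbo
  rule 2 (unconditioned shift): diragisbo → diragispo
  rule 3 (vowel merger): diragispo → deragespo
  rule 4 (unconditioned shift): deragespo → deragesfo
  rule 5 (unconditioned shift): deragesfo → zeragesfo
  ⇒ Nezili zeragesfo

zeragesfo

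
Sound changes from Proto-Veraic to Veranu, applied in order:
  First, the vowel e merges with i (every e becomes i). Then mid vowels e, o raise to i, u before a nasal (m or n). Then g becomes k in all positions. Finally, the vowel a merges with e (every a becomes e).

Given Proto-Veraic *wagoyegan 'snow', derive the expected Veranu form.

wekoyiken

Veranu: *wagoyegan > wagoyigan > wakoyikan > wekoyiken  (by vowel merger, unconditioned shift, vowel merger)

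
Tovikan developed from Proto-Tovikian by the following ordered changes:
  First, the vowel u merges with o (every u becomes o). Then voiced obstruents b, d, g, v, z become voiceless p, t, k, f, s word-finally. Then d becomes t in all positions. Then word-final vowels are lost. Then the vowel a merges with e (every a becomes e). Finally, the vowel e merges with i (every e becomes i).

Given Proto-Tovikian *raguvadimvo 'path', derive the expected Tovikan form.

Tovikan: *raguvadimvo > ragovadimvo > ragovatimvo > ragovatimv > regovetimv > rigovitimv  (by vowel merger, unconditioned shift, apocope, vowel merger, vowel merger)

rigovitimv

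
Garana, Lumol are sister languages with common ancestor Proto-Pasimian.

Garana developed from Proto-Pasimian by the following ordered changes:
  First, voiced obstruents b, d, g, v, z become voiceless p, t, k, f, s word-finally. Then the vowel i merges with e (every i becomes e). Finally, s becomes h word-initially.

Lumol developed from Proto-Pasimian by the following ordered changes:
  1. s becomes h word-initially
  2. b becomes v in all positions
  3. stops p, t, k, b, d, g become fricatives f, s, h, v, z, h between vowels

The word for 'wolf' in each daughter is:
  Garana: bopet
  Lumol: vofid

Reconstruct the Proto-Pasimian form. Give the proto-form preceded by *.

Position 4: Garana has e, Lumol has i. Lumol preserves i here (none of its changes turn any other segment into i), so the proto-segment is *i.
Position 1: Garana has b, Lumol has v. Garana preserves b here (none of its changes turn any other segment into b), so the proto-segment is *b.
Position 3: Garana has p, Lumol has f. Taking the neighbouring segments as reconstructed: Garana p can only go back to *p; Lumol f could go back to *p or *f — the one source consistent with every daughter is *p.
Verify the candidate proto-form against each daughter:
Garana: start from *bopid.
  rule 1 (final devoicing): bopid → bopit
  rule 2 (vowel merger): bopit → bopet
  rule 3: no change — bopet
  ⇒ Garana bopet
Lumol: *bopid > vopid > vofid  (by unconditioned shift, intervocalic lenition)
Only *bopid yields all of Garana bopet, Lumol vofid.

*bopid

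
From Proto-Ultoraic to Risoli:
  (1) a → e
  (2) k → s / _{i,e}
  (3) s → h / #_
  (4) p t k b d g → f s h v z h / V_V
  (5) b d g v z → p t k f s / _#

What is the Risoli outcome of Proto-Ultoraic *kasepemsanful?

hesefemsenful

Risoli: *kasepemsanful
  kasepemsanful → kesepemsenful   [vowel merger]
  kesepemsenful → sesepemsenful   [palatalisation]
  sesepemsenful → hesepemsenful   [debuccalisation]
  hesepemsenful → hesefemsenful   [intervocalic lenition]
  hesefemsenful (rule 5 does not apply)
  giving Risoli hesefemsenful.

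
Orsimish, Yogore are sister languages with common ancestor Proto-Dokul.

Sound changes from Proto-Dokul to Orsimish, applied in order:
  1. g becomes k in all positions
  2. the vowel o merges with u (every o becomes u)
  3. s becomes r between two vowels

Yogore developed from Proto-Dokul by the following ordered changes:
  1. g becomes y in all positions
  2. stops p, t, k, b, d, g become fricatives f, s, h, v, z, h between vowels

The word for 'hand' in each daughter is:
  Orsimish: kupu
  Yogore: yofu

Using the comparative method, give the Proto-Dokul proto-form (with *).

*gopu

Position 3: Orsimish has p, Yogore has f. Orsimish preserves p here (none of its changes turn any other segment into p), so the proto-segment is *p.
Position 1: Orsimish has k, Yogore has y. Taking the neighbouring segments as reconstructed: Orsimish k could go back to *k or *g; Yogore y could go back to *g or *y — the one source consistent with every daughter is *g.
Verify the candidate proto-form against each daughter:
Orsimish: start from *gopu.
  rule 1 (unconditioned shift): gopu → kopu
  rule 2 (vowel merger): kopu → kupu
  rule 3: no change — kupu
  ⇒ Orsimish kupu
Yogore: start from *gopu.
  rule 1 (unconditioned shift): gopu → yopu
  rule 2 (intervocalic lenition): yopu → yofu
  ⇒ Yogore yofu
No other proto-form is consistent with every reflex, so the reconstruction is *gopu.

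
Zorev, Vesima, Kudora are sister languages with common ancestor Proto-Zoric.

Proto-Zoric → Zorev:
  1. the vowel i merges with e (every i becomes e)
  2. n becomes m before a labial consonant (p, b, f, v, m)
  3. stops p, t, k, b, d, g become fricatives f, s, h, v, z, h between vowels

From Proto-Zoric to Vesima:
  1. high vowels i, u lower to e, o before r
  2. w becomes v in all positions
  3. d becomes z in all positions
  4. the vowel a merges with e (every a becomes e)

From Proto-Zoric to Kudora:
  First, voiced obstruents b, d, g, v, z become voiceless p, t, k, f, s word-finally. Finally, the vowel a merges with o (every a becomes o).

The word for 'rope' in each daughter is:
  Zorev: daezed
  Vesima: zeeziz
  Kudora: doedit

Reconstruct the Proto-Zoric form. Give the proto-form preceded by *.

*daedid

Position 4: Zorev has z, Vesima has z, Kudora has d. Kudora preserves d here (none of its changes turn any other segment into d), so the proto-segment is *d.
Position 1: Zorev has d, Vesima has z, Kudora has d. Zorev preserves d here (none of its changes turn any other segment into d), so the proto-segment is *d.
Continuing position by position gives *daedid; check it forward:
Zorev: *daedid > daeded > daezed  (by vowel merger, intervocalic lenition)
Vesima: *daedid
  daedid (rule 1 does not apply)
  daedid (rule 2 does not apply)
  daedid → zaeziz   [unconditioned shift]
  zaeziz → zeeziz   [vowel merger]
  giving Vesima zeeziz.
Kudora: start from *daedid.
  rule 1 (final devoicing): daedid → daedit
  rule 2 (vowel merger): daedit → doedit
  ⇒ Kudora doedit
Only *daedid yields all of Zorev daezed, Vesima zeeziz, Kudora doedit.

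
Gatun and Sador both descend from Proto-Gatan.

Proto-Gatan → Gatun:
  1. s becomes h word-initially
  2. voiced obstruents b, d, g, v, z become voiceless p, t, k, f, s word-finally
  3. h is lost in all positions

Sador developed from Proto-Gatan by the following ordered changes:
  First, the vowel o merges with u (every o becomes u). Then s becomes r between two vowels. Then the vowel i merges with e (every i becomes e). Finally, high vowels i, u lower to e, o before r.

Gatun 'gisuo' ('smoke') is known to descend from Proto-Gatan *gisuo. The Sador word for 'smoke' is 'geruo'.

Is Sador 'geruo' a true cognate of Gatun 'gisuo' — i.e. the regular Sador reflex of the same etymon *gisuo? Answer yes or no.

Derive the expected Sador reflex of *gisuo:
Sador: start from *gisuo.
  rule 1 (vowel merger): gisuo → gisuu
  rule 2 (rhotacism): gisuu → giruu
  rule 3 (vowel merger): giruu → geruu
  rule 4: no change — geruu
  ⇒ Sador geruu
The regular Sador reflex would be 'geruu', but the attested form is 'geruo'. The correspondence is irregular, so they are not cognates (the Sador form has a different source).

no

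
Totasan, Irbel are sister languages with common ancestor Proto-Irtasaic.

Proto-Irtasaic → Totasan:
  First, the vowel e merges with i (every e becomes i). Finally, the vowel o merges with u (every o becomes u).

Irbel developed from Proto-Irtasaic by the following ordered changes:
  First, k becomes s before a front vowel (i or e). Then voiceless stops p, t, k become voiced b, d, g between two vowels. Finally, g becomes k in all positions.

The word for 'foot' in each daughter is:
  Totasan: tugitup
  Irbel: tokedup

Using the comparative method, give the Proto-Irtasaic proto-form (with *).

*togetup

Position 3: Totasan has g, Irbel has k. Totasan preserves g here (none of its changes turn any other segment into g), so the proto-segment is *g.
Position 5: Totasan has t, Irbel has d. Totasan preserves t here (none of its changes turn any other segment into t), so the proto-segment is *t.
Verify the candidate proto-form against each daughter:
Totasan: start from *togetup.
  rule 1 (vowel merger): togetup → togitup
  rule 2 (vowel merger): togitup → tugitup
  ⇒ Totasan tugitup
Irbel: *togetup
  togetup (rule 1 does not apply)
  togetup → togedup   [intervocalic voicing]
  togedup → tokedup   [unconditioned shift]
  giving Irbel tokedup.
Only *togetup yields all of Totasan tugitup, Irbel tokedup.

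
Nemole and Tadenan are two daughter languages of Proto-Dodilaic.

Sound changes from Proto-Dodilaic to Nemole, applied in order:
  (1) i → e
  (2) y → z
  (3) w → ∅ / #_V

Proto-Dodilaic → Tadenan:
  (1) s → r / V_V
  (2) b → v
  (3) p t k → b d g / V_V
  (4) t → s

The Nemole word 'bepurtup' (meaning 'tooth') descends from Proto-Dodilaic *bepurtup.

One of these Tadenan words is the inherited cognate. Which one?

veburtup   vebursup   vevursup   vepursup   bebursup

Tadenan: *bepurtup
  bepurtup (rule 1 does not apply)
  bepurtup → vepurtup   [unconditioned shift]
  vepurtup → veburtup   [intervocalic voicing]
  veburtup → vebursup   [unconditioned shift]
  giving Tadenan vebursup.
The other candidates each miss or misapply at least one Tadenan change.

vebursup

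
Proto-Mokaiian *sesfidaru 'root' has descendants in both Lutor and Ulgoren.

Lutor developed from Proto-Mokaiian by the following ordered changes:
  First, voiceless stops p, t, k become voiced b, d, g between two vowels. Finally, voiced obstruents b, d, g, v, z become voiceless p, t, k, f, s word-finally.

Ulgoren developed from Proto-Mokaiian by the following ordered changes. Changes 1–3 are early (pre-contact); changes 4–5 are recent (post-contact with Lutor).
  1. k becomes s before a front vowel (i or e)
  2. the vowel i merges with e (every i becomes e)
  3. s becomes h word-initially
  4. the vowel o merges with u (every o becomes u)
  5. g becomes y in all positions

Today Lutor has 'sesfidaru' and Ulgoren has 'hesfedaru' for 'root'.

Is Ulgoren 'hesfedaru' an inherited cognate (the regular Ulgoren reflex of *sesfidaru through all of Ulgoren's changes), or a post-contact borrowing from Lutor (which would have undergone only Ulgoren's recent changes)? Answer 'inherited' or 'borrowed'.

inherited

If inherited, *sesfidaru would pass through all of Ulgoren's changes:
Ulgoren: *sesfidaru
  sesfidaru (rule 1 does not apply)
  sesfidaru → sesfedaru   [vowel merger]
  sesfedaru → hesfedaru   [debuccalisation]
  hesfedaru (rule 4 does not apply)
  hesfedaru (rule 5 does not apply)
  giving Ulgoren hesfedaru.
If borrowed from Lutor 'sesfidaru' after the early changes, it would undergo only the recent ones:
  rule 4 (vowel merger): no change (sesfidaru)
  rule 5 (unconditioned shift): no change (sesfidaru)
  ⇒ as a loan: sesfidaru
Ulgoren 'hesfedaru' matches the inherited outcome exactly, so it is an inherited cognate, not a loan.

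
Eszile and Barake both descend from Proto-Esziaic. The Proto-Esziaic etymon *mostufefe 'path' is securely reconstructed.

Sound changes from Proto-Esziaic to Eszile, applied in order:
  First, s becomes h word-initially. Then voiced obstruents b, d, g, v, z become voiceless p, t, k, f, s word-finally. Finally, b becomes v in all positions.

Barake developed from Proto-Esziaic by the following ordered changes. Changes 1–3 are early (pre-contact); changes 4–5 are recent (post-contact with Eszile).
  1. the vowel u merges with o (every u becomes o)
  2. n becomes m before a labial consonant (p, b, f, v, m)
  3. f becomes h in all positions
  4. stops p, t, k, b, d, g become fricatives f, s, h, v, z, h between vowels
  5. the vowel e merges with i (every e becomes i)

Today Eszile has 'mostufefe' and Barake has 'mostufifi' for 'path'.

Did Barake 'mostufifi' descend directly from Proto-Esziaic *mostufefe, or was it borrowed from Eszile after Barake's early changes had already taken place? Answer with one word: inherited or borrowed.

If inherited, *mostufefe would pass through all of Barake's changes:
Barake: start from *mostufefe.
  rule 1 (vowel merger): mostufefe → mostofefe
  rule 2: no change — mostofefe
  rule 3 (unconditioned shift): mostofefe → mostohehe
  rule 4: no change — mostohehe
  rule 5 (vowel merger): mostohehe → mostohihi
  ⇒ Barake mostohihi
If borrowed from Eszile 'mostufefe' after the early changes, it would undergo only the recent ones:
  rule 4 (intervocalic lenition): no change (mostufefe)
  rule 5 (vowel merger): mostufefe → mostufifi
  ⇒ as a loan: mostufifi
Barake 'mostufifi' matches the loan outcome 'mostufifi', not the inherited 'mostohihi' — it skipped the early Barake changes, so it was borrowed from Eszile.

borrowed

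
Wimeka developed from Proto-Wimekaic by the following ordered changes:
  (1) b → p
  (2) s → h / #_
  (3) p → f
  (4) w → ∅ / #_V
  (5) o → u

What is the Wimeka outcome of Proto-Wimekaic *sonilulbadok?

hunilulfaduk

Wimeka: *sonilulbadok > sonilulpadok > honilulpadok > honilulfadok > hunilulfaduk  (by unconditioned shift, debuccalisation, unconditioned shift, vowel merger)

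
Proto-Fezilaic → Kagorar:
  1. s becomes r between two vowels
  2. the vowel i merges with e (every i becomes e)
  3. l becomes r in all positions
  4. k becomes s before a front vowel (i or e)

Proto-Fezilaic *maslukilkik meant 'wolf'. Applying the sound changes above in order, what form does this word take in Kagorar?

Kagorar: *maslukilkik
  maslukilkik (rule 1 does not apply)
  maslukilkik → maslukelkek   [vowel merger]
  maslukelkek → masrukerkek   [unconditioned shift]
  masrukerkek → masrusersek   [palatalisation]
  giving Kagorar masrusersek.

masrusersek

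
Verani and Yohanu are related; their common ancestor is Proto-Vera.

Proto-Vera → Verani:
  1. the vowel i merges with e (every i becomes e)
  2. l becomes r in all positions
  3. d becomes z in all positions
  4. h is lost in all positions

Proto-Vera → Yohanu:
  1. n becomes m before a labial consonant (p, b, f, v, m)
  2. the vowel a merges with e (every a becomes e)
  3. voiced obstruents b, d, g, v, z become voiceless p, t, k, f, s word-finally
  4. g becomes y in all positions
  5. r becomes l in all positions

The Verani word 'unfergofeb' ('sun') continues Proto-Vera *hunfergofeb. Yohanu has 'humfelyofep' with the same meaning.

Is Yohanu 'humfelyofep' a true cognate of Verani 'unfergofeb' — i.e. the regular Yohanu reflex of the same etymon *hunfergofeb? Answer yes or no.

yes

Derive the expected Yohanu reflex of *hunfergofeb:
Yohanu: *hunfergofeb > humfergofeb > humfergofep > humferyofep > humfelyofep  (by nasal place assimilation, final devoicing, unconditioned shift, unconditioned shift)
Yohanu 'humfelyofep' matches the regular reflex exactly, so the pair is cognate.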